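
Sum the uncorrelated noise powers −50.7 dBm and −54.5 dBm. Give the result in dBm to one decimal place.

−49.2 dBm

Convert to linear, add, convert back:
P₁ = 8.51×10⁻⁹ W, P₂ = 3.55×10⁻⁹ W
P_tot = 1.21×10⁻⁸ W → 10 log₁₀(P_tot / 10⁻³) = −49.2 dBm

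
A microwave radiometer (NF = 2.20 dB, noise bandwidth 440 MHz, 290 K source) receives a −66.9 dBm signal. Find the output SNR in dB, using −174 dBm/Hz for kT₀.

Noise floor: N = −174 + 10 log₁₀(B) + NF
10 log₁₀(4.40×10⁸) = 86.43 dB
N = −174 + 86.43 + 2.20 = −85.37 dBm
SNR = P_sig − N = −66.9 − (−85.37) = 18.47 dB → 18.5 dB

18.5 dB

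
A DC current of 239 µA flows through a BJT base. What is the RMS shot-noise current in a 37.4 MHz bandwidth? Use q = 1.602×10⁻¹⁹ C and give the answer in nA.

53.5 nA

I_n = √(2qI·B)
2qI·B = 2 × 1.602×10⁻¹⁹ × 2.39×10⁻⁴ × 3.74×10⁷ = 2.86×10⁻¹⁵ A²
I_n = √(2.86×10⁻¹⁵) = 5.35×10⁻⁸ A = 53.5 nA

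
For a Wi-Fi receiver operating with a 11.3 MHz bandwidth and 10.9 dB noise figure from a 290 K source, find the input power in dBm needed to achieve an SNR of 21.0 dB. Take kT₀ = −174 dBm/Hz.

Sensitivity = −174 + 10 log₁₀(B) + NF + SNR_min
= −174 + 70.53 + 10.9 + 21.0
= −71.57 dBm → −71.6 dBm

−71.6 dBm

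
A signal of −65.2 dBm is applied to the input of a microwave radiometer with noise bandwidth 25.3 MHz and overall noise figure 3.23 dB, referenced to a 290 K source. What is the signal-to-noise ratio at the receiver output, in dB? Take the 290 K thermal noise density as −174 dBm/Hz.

Noise floor: N = −174 + 10 log₁₀(B) + NF
10 log₁₀(2.53×10⁷) = 74.03 dB
N = −174 + 74.03 + 3.23 = −96.74 dBm
SNR = P_sig − N = −65.2 − (−96.74) = 31.54 dB → 31.5 dB

31.5 dB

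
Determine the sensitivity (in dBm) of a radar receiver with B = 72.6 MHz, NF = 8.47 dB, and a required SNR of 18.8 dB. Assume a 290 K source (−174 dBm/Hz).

−68.1 dBm

Sensitivity = −174 + 10 log₁₀(B) + NF + SNR_min
= −174 + 78.61 + 8.47 + 18.8
= −68.12 dBm → −68.1 dBm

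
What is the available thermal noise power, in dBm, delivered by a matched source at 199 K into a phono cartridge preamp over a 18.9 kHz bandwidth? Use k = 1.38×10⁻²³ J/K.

P_n = kTB = 1.38×10⁻²³ × 199 × 1.89×10⁴ = 5.19×10⁻¹⁷ W
In dBm: 10 log₁₀(5.19×10⁻¹⁷ / 10⁻³) = −132.8 dBm

−132.8 dBm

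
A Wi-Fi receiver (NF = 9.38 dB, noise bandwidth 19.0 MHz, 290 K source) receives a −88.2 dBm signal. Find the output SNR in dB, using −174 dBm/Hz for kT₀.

Noise floor: N = −174 + 10 log₁₀(B) + NF
10 log₁₀(1.90×10⁷) = 72.79 dB
N = −174 + 72.79 + 9.38 = −91.83 dBm
SNR = P_sig − N = −88.2 − (−91.83) = 3.63 dB → 3.6 dB

3.6 dB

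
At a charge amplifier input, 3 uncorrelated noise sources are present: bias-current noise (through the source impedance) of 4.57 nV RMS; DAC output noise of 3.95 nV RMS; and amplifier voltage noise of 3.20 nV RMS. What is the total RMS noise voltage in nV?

6.84 nV

Uncorrelated sources add in power (mean-square): V_tot = √(ΣV_i²)
V_tot = √[(4.57×10⁻⁹)² + (3.95×10⁻⁹)² + (3.20×10⁻⁹)²] = 6.84×10⁻⁹ V = 6.84 nV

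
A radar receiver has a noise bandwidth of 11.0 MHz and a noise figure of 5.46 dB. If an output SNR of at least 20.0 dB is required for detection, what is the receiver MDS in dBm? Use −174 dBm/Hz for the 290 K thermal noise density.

Sensitivity = −174 + 10 log₁₀(B) + NF + SNR_min
= −174 + 70.41 + 5.46 + 20.0
= −78.13 dBm → −78.1 dBm

−78.1 dBm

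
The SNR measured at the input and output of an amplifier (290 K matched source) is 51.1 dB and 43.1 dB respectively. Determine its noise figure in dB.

8.0 dB

NF (dB) = SNR_in(dB) − SNR_out(dB) when the source is at T₀
NF = 51.1 − 43.1 = 8.0 dB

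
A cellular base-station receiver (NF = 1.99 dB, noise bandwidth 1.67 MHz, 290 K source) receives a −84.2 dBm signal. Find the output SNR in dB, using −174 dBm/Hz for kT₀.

25.6 dB

Noise floor: N = −174 + 10 log₁₀(B) + NF
10 log₁₀(1.67×10⁶) = 62.23 dB
N = −174 + 62.23 + 1.99 = −109.78 dBm
SNR = P_sig − N = −84.2 − (−109.78) = 25.58 dB → 25.6 dB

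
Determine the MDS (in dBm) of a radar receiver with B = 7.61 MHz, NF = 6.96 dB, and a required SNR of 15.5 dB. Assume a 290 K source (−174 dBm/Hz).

Sensitivity = −174 + 10 log₁₀(B) + NF + SNR_min
= −174 + 68.81 + 6.96 + 15.5
= −82.73 dBm → −82.7 dBm

−82.7 dBm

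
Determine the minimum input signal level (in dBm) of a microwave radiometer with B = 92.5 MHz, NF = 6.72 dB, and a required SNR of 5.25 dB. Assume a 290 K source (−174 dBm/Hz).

Sensitivity = −174 + 10 log₁₀(B) + NF + SNR_min
= −174 + 79.66 + 6.72 + 5.25
= −82.37 dBm → −82.4 dBm

−82.4 dBm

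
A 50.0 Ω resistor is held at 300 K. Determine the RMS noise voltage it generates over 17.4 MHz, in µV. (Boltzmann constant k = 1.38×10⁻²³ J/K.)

3.80 µV

V_n = √(4kTRB)
4kTRB = 4 × 1.38×10⁻²³ × 300 × 5.00×10¹ × 1.74×10⁷ = 1.44×10⁻¹¹ V²
V_n = √(1.44×10⁻¹¹) = 3.80×10⁻⁶ V = 3.80 µV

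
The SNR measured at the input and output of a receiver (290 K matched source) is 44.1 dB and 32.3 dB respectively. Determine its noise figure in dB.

NF (dB) = SNR_in(dB) − SNR_out(dB) when the source is at T₀
NF = 44.1 − 32.3 = 11.8 dB

11.8 dB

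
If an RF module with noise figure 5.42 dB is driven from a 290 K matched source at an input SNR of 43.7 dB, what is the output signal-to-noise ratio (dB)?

By definition F = SNR_in/SNR_out, so in dB: SNR_out = SNR_in − NF
SNR_out = 43.7 − 5.42 = 38.28 dB

38.28 dB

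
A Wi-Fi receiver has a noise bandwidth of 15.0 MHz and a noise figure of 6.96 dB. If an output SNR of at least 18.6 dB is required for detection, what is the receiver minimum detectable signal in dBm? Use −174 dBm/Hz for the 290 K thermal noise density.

Sensitivity = −174 + 10 log₁₀(B) + NF + SNR_min
= −174 + 71.76 + 6.96 + 18.6
= −76.68 dBm → −76.7 dBm

−76.7 dBm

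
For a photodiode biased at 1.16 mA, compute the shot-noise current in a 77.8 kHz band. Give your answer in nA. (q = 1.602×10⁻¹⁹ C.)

I_n = √(2qI·B)
2qI·B = 2 × 1.602×10⁻¹⁹ × 1.16×10⁻³ × 7.78×10⁴ = 2.89×10⁻¹⁷ A²
I_n = √(2.89×10⁻¹⁷) = 5.38×10⁻⁹ A = 5.38 nA

5.38 nA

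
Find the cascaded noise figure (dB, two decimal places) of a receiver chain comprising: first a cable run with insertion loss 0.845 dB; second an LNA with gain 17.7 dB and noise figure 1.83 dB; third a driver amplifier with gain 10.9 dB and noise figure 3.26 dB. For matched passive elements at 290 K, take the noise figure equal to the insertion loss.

Convert to linear (a loss of L dB is a gain of −L dB): F_i = 10^(NF_i/10), G_i = 10^(G_i,dB/10)
  Stage 1: F_1 = 10^(0.845/10) = 1.215, G_1 = 10^(−0.845/10) = 0.8232
  Stage 2: F_2 = 10^(1.83/10) = 1.524, G_2 = 10^(17.7/10) = 58.88
  Stage 3: F_3 = 10^(3.26/10) = 2.118, G_3 = 10^(10.9/10) = 12.30
Friis cascade:
  F = 1.215 + (1.524 − 1)/0.8232 + (2.118 − 1)/48.47 = 1.874
NF = 10 log₁₀(1.874) = 2.73 dB

2.73 dB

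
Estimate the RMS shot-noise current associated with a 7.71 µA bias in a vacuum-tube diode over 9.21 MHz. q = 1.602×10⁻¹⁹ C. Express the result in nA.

I_n = √(2qI·B)
2qI·B = 2 × 1.602×10⁻¹⁹ × 7.71×10⁻⁶ × 9.21×10⁶ = 2.28×10⁻¹⁷ A²
I_n = √(2.28×10⁻¹⁷) = 4.77×10⁻⁹ A = 4.77 nA

4.77 nA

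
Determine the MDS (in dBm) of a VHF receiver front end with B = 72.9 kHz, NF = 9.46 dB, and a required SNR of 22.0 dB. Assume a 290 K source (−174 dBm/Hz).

Sensitivity = −174 + 10 log₁₀(B) + NF + SNR_min
= −174 + 48.63 + 9.46 + 22.0
= −93.91 dBm → −93.9 dBm

−93.9 dBm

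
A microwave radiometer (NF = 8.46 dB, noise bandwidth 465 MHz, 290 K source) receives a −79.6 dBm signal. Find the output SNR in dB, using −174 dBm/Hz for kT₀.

−0.7 dB

Noise floor: N = −174 + 10 log₁₀(B) + NF
10 log₁₀(4.65×10⁸) = 86.67 dB
N = −174 + 86.67 + 8.46 = −78.87 dBm
SNR = P_sig − N = −79.6 − (−78.87) = −0.73 dB → −0.7 dB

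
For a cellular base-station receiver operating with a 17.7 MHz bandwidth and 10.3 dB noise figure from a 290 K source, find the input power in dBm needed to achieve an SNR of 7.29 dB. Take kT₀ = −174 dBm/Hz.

−83.9 dBm

Sensitivity = −174 + 10 log₁₀(B) + NF + SNR_min
= −174 + 72.48 + 10.3 + 7.29
= −83.93 dBm → −83.9 dBm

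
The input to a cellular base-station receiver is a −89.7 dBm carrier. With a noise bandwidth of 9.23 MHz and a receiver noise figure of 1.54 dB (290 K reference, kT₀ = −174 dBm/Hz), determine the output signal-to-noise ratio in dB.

13.1 dB

Noise floor: N = −174 + 10 log₁₀(B) + NF
10 log₁₀(9.23×10⁶) = 69.65 dB
N = −174 + 69.65 + 1.54 = −102.81 dBm
SNR = P_sig − N = −89.7 − (−102.81) = 13.11 dB → 13.1 dB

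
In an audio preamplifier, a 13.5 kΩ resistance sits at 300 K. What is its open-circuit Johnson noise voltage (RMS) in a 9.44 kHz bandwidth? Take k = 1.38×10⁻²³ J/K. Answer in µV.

1.45 µV

V_n = √(4kTRB)
4kTRB = 4 × 1.38×10⁻²³ × 300 × 1.35×10⁴ × 9.44×10³ = 2.11×10⁻¹² V²
V_n = √(2.11×10⁻¹²) = 1.45×10⁻⁶ V = 1.45 µV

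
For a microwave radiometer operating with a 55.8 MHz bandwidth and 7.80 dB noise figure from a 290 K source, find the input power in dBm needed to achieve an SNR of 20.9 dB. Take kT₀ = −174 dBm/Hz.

−67.8 dBm

Sensitivity = −174 + 10 log₁₀(B) + NF + SNR_min
= −174 + 77.47 + 7.80 + 20.9
= −67.83 dBm → −67.8 dBm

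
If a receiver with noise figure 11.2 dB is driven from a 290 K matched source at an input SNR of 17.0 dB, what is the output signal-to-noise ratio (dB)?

5.8 dB

By definition F = SNR_in/SNR_out, so in dB: SNR_out = SNR_in − NF
SNR_out = 17.0 − 11.2 = 5.8 dB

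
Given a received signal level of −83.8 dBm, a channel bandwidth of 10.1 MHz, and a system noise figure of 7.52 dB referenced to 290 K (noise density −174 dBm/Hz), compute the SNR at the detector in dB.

Noise floor: N = −174 + 10 log₁₀(B) + NF
10 log₁₀(1.01×10⁷) = 70.04 dB
N = −174 + 70.04 + 7.52 = −96.44 dBm
SNR = P_sig − N = −83.8 − (−96.44) = 12.64 dB → 12.6 dB

12.6 dB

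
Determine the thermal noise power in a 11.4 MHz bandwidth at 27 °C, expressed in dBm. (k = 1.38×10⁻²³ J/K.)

T = 27 °C + 273.15 = 300.15 K
P_n = kTB = 1.38×10⁻²³ × 300.15 × 1.14×10⁷ = 4.72×10⁻¹⁴ W
In dBm: 10 log₁₀(4.72×10⁻¹⁴ / 10⁻³) = −103.3 dBm

−103.3 dBm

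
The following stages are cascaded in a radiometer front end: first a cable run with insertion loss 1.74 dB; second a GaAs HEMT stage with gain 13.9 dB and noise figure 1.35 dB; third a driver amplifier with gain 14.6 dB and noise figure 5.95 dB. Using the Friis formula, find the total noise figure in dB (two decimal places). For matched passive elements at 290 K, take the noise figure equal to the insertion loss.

3.45 dB

Convert to linear (a loss of L dB is a gain of −L dB): F_i = 10^(NF_i/10), G_i = 10^(G_i,dB/10)
  Stage 1: F_1 = 10^(1.74/10) = 1.493, G_1 = 10^(−1.74/10) = 0.6699
  Stage 2: F_2 = 10^(1.35/10) = 1.365, G_2 = 10^(13.9/10) = 24.55
  Stage 3: F_3 = 10^(5.95/10) = 3.936, G_3 = 10^(14.6/10) = 28.84
Friis cascade:
  F = 1.493 + (1.365 − 1)/0.6699 + (3.936 − 1)/16.44 = 2.216
NF = 10 log₁₀(2.216) = 3.45 dB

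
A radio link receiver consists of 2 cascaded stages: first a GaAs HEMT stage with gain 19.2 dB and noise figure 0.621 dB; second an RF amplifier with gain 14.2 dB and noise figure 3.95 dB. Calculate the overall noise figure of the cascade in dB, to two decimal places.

0.69 dB

Convert to linear (a loss of L dB is a gain of −L dB): F_i = 10^(NF_i/10), G_i = 10^(G_i,dB/10)
  Stage 1: F_1 = 10^(0.621/10) = 1.154, G_1 = 10^(19.2/10) = 83.18
  Stage 2: F_2 = 10^(3.95/10) = 2.483, G_2 = 10^(14.2/10) = 26.30
Friis cascade:
  F = 1.154 + (2.483 − 1)/83.18 = 1.172
NF = 10 log₁₀(1.172) = 0.69 dB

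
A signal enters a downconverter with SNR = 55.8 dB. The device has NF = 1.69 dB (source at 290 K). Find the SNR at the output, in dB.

54.11 dB

By definition F = SNR_in/SNR_out, so in dB: SNR_out = SNR_in − NF
SNR_out = 55.8 − 1.69 = 54.11 dB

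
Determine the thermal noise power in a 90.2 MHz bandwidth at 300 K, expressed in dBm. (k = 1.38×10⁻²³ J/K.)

−94.3 dBm

P_n = kTB = 1.38×10⁻²³ × 300 × 9.02×10⁷ = 3.73×10⁻¹³ W
In dBm: 10 log₁₀(3.73×10⁻¹³ / 10⁻³) = −94.3 dBm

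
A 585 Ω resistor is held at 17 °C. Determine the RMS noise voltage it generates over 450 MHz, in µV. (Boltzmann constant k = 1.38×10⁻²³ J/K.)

T = 17 °C + 273.15 = 290.15 K
V_n = √(4kTRB)
4kTRB = 4 × 1.38×10⁻²³ × 290.15 × 5.85×10² × 4.50×10⁸ = 4.22×10⁻⁹ V²
V_n = √(4.22×10⁻⁹) = 6.49×10⁻⁵ V = 64.9 µV

64.9 µV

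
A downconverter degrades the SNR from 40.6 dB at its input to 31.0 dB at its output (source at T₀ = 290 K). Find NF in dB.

9.6 dB

NF (dB) = SNR_in(dB) − SNR_out(dB) when the source is at T₀
NF = 40.6 − 31.0 = 9.6 dB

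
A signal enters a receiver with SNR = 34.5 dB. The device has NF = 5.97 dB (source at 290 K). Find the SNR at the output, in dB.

By definition F = SNR_in/SNR_out, so in dB: SNR_out = SNR_in − NF
SNR_out = 34.5 − 5.97 = 28.53 dB

28.53 dB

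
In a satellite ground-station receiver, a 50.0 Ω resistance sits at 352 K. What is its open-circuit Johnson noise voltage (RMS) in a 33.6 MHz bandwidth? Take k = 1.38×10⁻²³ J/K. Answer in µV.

V_n = √(4kTRB)
4kTRB = 4 × 1.38×10⁻²³ × 352 × 5.00×10¹ × 3.36×10⁷ = 3.26×10⁻¹¹ V²
V_n = √(3.26×10⁻¹¹) = 5.71×10⁻⁶ V = 5.71 µV

5.71 µV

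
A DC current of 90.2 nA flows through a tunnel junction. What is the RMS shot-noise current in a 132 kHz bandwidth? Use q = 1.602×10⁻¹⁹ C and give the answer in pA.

61.8 pA

I_n = √(2qI·B)
2qI·B = 2 × 1.602×10⁻¹⁹ × 9.02×10⁻⁸ × 1.32×10⁵ = 3.81×10⁻²¹ A²
I_n = √(3.81×10⁻²¹) = 6.18×10⁻¹¹ A = 61.8 pA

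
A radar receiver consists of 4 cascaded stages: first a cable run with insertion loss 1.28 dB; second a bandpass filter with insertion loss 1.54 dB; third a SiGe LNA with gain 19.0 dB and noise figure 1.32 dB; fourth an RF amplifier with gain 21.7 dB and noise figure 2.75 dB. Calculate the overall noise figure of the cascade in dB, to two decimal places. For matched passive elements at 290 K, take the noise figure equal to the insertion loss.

4.18 dB

Convert to linear (a loss of L dB is a gain of −L dB): F_i = 10^(NF_i/10), G_i = 10^(G_i,dB/10)
  Stage 1: F_1 = 10^(1.28/10) = 1.343, G_1 = 10^(−1.28/10) = 0.7447
  Stage 2: F_2 = 10^(1.54/10) = 1.426, G_2 = 10^(−1.54/10) = 0.7015
  Stage 3: F_3 = 10^(1.32/10) = 1.355, G_3 = 10^(19.0/10) = 79.43
  Stage 4: F_4 = 10^(2.75/10) = 1.884, G_4 = 10^(21.7/10) = 147.9
Friis cascade:
  F = 1.343 + (1.426 − 1)/0.7447 + (1.355 − 1)/0.5224 + (1.884 − 1)/41.50 = 2.615
NF = 10 log₁₀(2.615) = 4.18 dB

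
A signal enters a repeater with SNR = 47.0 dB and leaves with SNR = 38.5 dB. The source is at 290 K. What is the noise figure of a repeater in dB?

8.5 dB

NF (dB) = SNR_in(dB) − SNR_out(dB) when the source is at T₀
NF = 47.0 − 38.5 = 8.5 dB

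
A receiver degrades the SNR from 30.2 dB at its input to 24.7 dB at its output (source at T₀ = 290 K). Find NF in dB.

NF (dB) = SNR_in(dB) − SNR_out(dB) when the source is at T₀
NF = 30.2 − 24.7 = 5.5 dB

5.5 dB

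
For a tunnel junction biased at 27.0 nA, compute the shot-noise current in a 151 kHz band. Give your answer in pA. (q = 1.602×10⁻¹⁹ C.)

36.1 pA

I_n = √(2qI·B)
2qI·B = 2 × 1.602×10⁻¹⁹ × 2.70×10⁻⁸ × 1.51×10⁵ = 1.31×10⁻²¹ A²
I_n = √(1.31×10⁻²¹) = 3.61×10⁻¹¹ A = 36.1 pA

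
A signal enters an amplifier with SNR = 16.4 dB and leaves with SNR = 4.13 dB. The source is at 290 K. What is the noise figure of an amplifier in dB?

NF (dB) = SNR_in(dB) − SNR_out(dB) when the source is at T₀
NF = 16.4 − 4.13 = 12.27 dB

12.27 dB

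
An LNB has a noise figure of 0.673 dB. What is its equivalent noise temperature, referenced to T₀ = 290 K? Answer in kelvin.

48.6 K

F = 10^(0.673/10) = 1.16762
T_e = (F − 1)·T₀ = (1.16762 − 1) × 290 = 48.6 K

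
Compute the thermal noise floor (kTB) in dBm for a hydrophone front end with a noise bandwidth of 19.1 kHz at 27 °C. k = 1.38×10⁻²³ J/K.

−131.0 dBm

T = 27 °C + 273.15 = 300.15 K
P_n = kTB = 1.38×10⁻²³ × 300.15 × 1.91×10⁴ = 7.91×10⁻¹⁷ W
In dBm: 10 log₁₀(7.91×10⁻¹⁷ / 10⁻³) = −131.0 dBm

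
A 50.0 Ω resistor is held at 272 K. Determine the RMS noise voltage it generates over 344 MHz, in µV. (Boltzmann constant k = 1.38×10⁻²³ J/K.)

16.1 µV

V_n = √(4kTRB)
4kTRB = 4 × 1.38×10⁻²³ × 272 × 5.00×10¹ × 3.44×10⁸ = 2.58×10⁻¹⁰ V²
V_n = √(2.58×10⁻¹⁰) = 1.61×10⁻⁵ V = 16.1 µV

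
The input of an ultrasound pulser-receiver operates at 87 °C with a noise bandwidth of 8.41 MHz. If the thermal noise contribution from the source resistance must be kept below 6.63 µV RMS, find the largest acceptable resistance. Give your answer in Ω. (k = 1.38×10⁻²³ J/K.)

263 Ω

T = 87 °C + 273.15 = 360.15 K
Johnson–Nyquist: V_n = √(4kTRB) ⇒ R = V_n² / (4kTB)
4kTB = 4 × 1.38×10⁻²³ × 360.15 × 8.41×10⁶ = 1.67×10⁻¹³
R = (6.63×10⁻⁶)² / 1.67×10⁻¹³ = 2.63×10² Ω = 263 Ω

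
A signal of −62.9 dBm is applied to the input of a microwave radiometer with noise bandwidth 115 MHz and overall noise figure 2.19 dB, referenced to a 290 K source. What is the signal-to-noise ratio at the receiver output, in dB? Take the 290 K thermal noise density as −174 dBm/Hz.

28.3 dB

Noise floor: N = −174 + 10 log₁₀(B) + NF
10 log₁₀(1.15×10⁸) = 80.61 dB
N = −174 + 80.61 + 2.19 = −91.20 dBm
SNR = P_sig − N = −62.9 − (−91.20) = 28.30 dB → 28.3 dB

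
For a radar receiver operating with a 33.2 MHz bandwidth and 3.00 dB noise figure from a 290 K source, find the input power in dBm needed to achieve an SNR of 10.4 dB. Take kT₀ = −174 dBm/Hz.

−85.4 dBm

Sensitivity = −174 + 10 log₁₀(B) + NF + SNR_min
= −174 + 75.21 + 3.00 + 10.4
= −85.39 dBm → −85.4 dBm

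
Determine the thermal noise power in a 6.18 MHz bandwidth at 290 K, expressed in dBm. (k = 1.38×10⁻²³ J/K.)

P_n = kTB = 1.38×10⁻²³ × 290 × 6.18×10⁶ = 2.47×10⁻¹⁴ W
In dBm: 10 log₁₀(2.47×10⁻¹⁴ / 10⁻³) = −106.1 dBm

−106.1 dBm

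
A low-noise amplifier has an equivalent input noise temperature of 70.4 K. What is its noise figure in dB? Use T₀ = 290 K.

0.944 dB

F = 1 + T_e/T₀ = 1 + 70.4/290 = 1.24276
NF = 10 log₁₀(1.24276) = 0.944 dB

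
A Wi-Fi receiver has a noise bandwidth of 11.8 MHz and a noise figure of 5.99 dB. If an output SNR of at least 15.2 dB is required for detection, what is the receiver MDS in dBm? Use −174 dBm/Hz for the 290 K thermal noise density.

Sensitivity = −174 + 10 log₁₀(B) + NF + SNR_min
= −174 + 70.72 + 5.99 + 15.2
= −82.09 dBm → −82.1 dBm

−82.1 dBm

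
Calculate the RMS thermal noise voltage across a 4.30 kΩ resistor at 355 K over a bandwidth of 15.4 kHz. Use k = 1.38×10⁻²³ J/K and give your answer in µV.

V_n = √(4kTRB)
4kTRB = 4 × 1.38×10⁻²³ × 355 × 4.30×10³ × 1.54×10⁴ = 1.30×10⁻¹² V²
V_n = √(1.30×10⁻¹²) = 1.14×10⁻⁶ V = 1.14 µV

1.14 µV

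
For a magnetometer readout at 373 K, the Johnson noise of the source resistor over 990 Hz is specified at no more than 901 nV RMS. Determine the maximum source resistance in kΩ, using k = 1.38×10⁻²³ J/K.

39.8 kΩ

Johnson–Nyquist: V_n = √(4kTRB) ⇒ R = V_n² / (4kTB)
4kTB = 4 × 1.38×10⁻²³ × 373 × 9.90×10² = 2.04×10⁻¹⁷
R = (9.01×10⁻⁷)² / 2.04×10⁻¹⁷ = 3.98×10⁴ Ω = 39.8 kΩ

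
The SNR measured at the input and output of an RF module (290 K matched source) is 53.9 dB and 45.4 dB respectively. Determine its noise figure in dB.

NF (dB) = SNR_in(dB) − SNR_out(dB) when the source is at T₀
NF = 53.9 − 45.4 = 8.5 dB

8.5 dB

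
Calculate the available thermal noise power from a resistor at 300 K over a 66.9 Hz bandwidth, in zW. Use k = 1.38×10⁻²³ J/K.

P_n = kTB = 1.38×10⁻²³ × 300 × 6.69×10¹ = 2.77×10⁻¹⁹ W = 277 zW

277 zW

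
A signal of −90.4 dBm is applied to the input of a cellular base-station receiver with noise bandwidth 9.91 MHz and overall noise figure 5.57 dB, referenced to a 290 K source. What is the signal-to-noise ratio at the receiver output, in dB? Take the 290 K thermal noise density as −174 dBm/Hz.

8.1 dB

Noise floor: N = −174 + 10 log₁₀(B) + NF
10 log₁₀(9.91×10⁶) = 69.96 dB
N = −174 + 69.96 + 5.57 = −98.47 dBm
SNR = P_sig − N = −90.4 − (−98.47) = 8.07 dB → 8.1 dB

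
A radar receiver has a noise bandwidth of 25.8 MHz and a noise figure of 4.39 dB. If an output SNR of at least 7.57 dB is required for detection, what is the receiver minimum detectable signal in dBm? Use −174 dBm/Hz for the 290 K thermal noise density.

Sensitivity = −174 + 10 log₁₀(B) + NF + SNR_min
= −174 + 74.12 + 4.39 + 7.57
= −87.92 dBm → −87.9 dBm

−87.9 dBm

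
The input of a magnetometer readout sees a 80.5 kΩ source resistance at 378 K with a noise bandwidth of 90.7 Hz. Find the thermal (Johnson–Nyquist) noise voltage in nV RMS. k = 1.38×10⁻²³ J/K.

V_n = √(4kTRB)
4kTRB = 4 × 1.38×10⁻²³ × 378 × 8.05×10⁴ × 9.07×10¹ = 1.52×10⁻¹³ V²
V_n = √(1.52×10⁻¹³) = 3.90×10⁻⁷ V = 390 nV

390 nV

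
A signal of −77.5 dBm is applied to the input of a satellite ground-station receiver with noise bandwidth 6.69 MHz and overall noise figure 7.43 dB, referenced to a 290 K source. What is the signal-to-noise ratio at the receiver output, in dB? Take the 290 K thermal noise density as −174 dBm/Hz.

Noise floor: N = −174 + 10 log₁₀(B) + NF
10 log₁₀(6.69×10⁶) = 68.25 dB
N = −174 + 68.25 + 7.43 = −98.32 dBm
SNR = P_sig − N = −77.5 − (−98.32) = 20.82 dB → 20.8 dB

20.8 dB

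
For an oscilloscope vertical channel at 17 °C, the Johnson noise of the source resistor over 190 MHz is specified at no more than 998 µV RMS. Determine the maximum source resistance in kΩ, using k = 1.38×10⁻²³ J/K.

T = 17 °C + 273.15 = 290.15 K
Johnson–Nyquist: V_n = √(4kTRB) ⇒ R = V_n² / (4kTB)
4kTB = 4 × 1.38×10⁻²³ × 290.15 × 1.90×10⁸ = 3.04×10⁻¹²
R = (9.98×10⁻⁴)² / 3.04×10⁻¹² = 3.27×10⁵ Ω = 327 kΩ

327 kΩ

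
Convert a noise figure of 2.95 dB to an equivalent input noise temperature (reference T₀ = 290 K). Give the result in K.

282 K

F = 10^(2.95/10) = 1.97242
T_e = (F − 1)·T₀ = (1.97242 − 1) × 290 = 282 K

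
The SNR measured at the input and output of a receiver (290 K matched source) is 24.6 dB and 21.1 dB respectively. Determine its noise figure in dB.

NF (dB) = SNR_in(dB) − SNR_out(dB) when the source is at T₀
NF = 24.6 − 21.1 = 3.5 dB

3.5 dB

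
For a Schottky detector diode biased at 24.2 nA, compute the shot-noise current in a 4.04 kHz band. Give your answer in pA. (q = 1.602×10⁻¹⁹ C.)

5.60 pA

I_n = √(2qI·B)
2qI·B = 2 × 1.602×10⁻¹⁹ × 2.42×10⁻⁸ × 4.04×10³ = 3.13×10⁻²³ A²
I_n = √(3.13×10⁻²³) = 5.60×10⁻¹² A = 5.60 pA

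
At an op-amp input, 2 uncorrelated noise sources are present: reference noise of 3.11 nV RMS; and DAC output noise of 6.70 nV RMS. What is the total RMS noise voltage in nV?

Uncorrelated sources add in power (mean-square): V_tot = √(ΣV_i²)
V_tot = √[(3.11×10⁻⁹)² + (6.70×10⁻⁹)²] = 7.39×10⁻⁹ V = 7.39 nV

7.39 nV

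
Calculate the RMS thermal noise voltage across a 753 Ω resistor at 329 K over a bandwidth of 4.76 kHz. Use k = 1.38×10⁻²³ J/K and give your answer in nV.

255 nV

V_n = √(4kTRB)
4kTRB = 4 × 1.38×10⁻²³ × 329 × 7.53×10² × 4.76×10³ = 6.51×10⁻¹⁴ V²
V_n = √(6.51×10⁻¹⁴) = 2.55×10⁻⁷ V = 255 nV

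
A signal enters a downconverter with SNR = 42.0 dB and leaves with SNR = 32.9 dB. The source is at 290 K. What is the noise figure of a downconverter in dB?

NF (dB) = SNR_in(dB) − SNR_out(dB) when the source is at T₀
NF = 42.0 − 32.9 = 9.1 dB

9.1 dB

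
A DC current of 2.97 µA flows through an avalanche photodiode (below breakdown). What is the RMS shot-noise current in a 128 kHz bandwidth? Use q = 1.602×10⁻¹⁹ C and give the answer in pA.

I_n = √(2qI·B)
2qI·B = 2 × 1.602×10⁻¹⁹ × 2.97×10⁻⁶ × 1.28×10⁵ = 1.22×10⁻¹⁹ A²
I_n = √(1.22×10⁻¹⁹) = 3.49×10⁻¹⁰ A = 349 pA

349 pA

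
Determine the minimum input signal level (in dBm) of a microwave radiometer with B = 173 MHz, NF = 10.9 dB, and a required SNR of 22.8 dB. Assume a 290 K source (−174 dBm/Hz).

−57.9 dBm

Sensitivity = −174 + 10 log₁₀(B) + NF + SNR_min
= −174 + 82.38 + 10.9 + 22.8
= −57.92 dBm → −57.9 dBm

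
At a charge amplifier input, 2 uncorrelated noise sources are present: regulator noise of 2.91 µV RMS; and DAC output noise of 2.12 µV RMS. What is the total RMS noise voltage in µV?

3.60 µV

Uncorrelated sources add in power (mean-square): V_tot = √(ΣV_i²)
V_tot = √[(2.91×10⁻⁶)² + (2.12×10⁻⁶)²] = 3.60×10⁻⁶ V = 3.60 µV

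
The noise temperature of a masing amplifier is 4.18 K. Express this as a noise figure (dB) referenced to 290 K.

F = 1 + T_e/T₀ = 1 + 4.18/290 = 1.01441
NF = 10 log₁₀(1.01441) = 0.062 dB

0.062 dB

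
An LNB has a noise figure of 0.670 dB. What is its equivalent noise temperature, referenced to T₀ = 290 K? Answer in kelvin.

48.4 K

F = 10^(0.670/10) = 1.16681
T_e = (F − 1)·T₀ = (1.16681 − 1) × 290 = 48.4 K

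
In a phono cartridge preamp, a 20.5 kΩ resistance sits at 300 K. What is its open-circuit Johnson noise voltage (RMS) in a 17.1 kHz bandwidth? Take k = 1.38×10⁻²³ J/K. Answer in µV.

2.41 µV

V_n = √(4kTRB)
4kTRB = 4 × 1.38×10⁻²³ × 300 × 2.05×10⁴ × 1.71×10⁴ = 5.81×10⁻¹² V²
V_n = √(5.81×10⁻¹²) = 2.41×10⁻⁶ V = 2.41 µV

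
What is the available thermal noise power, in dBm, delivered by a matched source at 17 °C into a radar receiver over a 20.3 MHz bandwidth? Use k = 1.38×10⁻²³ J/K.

T = 17 °C + 273.15 = 290.15 K
P_n = kTB = 1.38×10⁻²³ × 290.15 × 2.03×10⁷ = 8.13×10⁻¹⁴ W
In dBm: 10 log₁₀(8.13×10⁻¹⁴ / 10⁻³) = −100.9 dBm

−100.9 dBm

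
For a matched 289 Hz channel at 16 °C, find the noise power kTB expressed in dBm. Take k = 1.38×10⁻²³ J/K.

−149.4 dBm

T = 16 °C + 273.15 = 289.15 K
P_n = kTB = 1.38×10⁻²³ × 289.15 × 2.89×10² = 1.15×10⁻¹⁸ W
In dBm: 10 log₁₀(1.15×10⁻¹⁸ / 10⁻³) = −149.4 dBm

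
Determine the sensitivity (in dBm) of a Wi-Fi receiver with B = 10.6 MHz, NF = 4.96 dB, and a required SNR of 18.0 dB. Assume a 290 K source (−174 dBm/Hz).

Sensitivity = −174 + 10 log₁₀(B) + NF + SNR_min
= −174 + 70.25 + 4.96 + 18.0
= −80.79 dBm → −80.8 dBm

−80.8 dBm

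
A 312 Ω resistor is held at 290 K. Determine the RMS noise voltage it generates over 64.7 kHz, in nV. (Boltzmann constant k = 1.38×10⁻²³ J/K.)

V_n = √(4kTRB)
4kTRB = 4 × 1.38×10⁻²³ × 290 × 3.12×10² × 6.47×10⁴ = 3.23×10⁻¹³ V²
V_n = √(3.23×10⁻¹³) = 5.68×10⁻⁷ V = 568 nV

568 nV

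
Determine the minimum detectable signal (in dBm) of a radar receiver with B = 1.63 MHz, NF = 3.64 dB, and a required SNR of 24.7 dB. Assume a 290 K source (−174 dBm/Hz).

−83.5 dBm

Sensitivity = −174 + 10 log₁₀(B) + NF + SNR_min
= −174 + 62.12 + 3.64 + 24.7
= −83.54 dBm → −83.5 dBm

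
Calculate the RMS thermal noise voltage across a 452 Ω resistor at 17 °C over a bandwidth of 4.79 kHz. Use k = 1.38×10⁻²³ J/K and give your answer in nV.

T = 17 °C + 273.15 = 290.15 K
V_n = √(4kTRB)
4kTRB = 4 × 1.38×10⁻²³ × 290.15 × 4.52×10² × 4.79×10³ = 3.47×10⁻¹⁴ V²
V_n = √(3.47×10⁻¹⁴) = 1.86×10⁻⁷ V = 186 nV

186 nV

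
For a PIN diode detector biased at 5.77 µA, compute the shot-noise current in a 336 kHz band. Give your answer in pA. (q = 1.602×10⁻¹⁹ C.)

I_n = √(2qI·B)
2qI·B = 2 × 1.602×10⁻¹⁹ × 5.77×10⁻⁶ × 3.36×10⁵ = 6.21×10⁻¹⁹ A²
I_n = √(6.21×10⁻¹⁹) = 7.88×10⁻¹⁰ A = 788 pA

788 pA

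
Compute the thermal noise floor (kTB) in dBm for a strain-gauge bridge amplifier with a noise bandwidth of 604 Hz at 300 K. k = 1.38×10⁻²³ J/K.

P_n = kTB = 1.38×10⁻²³ × 300 × 6.04×10² = 2.50×10⁻¹⁸ W
In dBm: 10 log₁₀(2.50×10⁻¹⁸ / 10⁻³) = −146.0 dBm

−146.0 dBm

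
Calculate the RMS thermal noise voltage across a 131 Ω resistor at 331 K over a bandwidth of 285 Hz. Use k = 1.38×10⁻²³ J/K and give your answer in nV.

V_n = √(4kTRB)
4kTRB = 4 × 1.38×10⁻²³ × 331 × 1.31×10² × 2.85×10² = 6.82×10⁻¹⁶ V²
V_n = √(6.82×10⁻¹⁶) = 2.61×10⁻⁸ V = 26.1 nV

26.1 nV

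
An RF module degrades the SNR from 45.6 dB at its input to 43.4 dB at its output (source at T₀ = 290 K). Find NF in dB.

NF (dB) = SNR_in(dB) − SNR_out(dB) when the source is at T₀
NF = 45.6 − 43.4 = 2.2 dB

2.2 dB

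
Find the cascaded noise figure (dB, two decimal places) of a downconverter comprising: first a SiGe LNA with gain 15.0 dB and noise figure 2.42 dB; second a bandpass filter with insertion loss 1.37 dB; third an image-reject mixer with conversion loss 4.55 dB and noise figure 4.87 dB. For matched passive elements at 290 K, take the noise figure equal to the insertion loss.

2.67 dB

Convert to linear (a loss of L dB is a gain of −L dB): F_i = 10^(NF_i/10), G_i = 10^(G_i,dB/10)
  Stage 1: F_1 = 10^(2.42/10) = 1.746, G_1 = 10^(15.0/10) = 31.62
  Stage 2: F_2 = 10^(1.37/10) = 1.371, G_2 = 10^(−1.37/10) = 0.7295
  Stage 3: F_3 = 10^(4.87/10) = 3.069, G_3 = 10^(−4.55/10) = 0.3508
Friis cascade:
  F = 1.746 + (1.371 − 1)/31.62 + (3.069 − 1)/23.07 = 1.847
NF = 10 log₁₀(1.847) = 2.67 dB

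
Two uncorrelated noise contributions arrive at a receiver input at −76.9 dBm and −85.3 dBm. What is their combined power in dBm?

Convert to linear, add, convert back:
P₁ = 2.04×10⁻¹¹ W, P₂ = 2.95×10⁻¹² W
P_tot = 2.34×10⁻¹¹ W → 10 log₁₀(P_tot / 10⁻³) = −76.3 dBm

−76.3 dBm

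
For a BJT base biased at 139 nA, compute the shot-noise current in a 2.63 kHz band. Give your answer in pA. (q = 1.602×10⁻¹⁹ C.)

I_n = √(2qI·B)
2qI·B = 2 × 1.602×10⁻¹⁹ × 1.39×10⁻⁷ × 2.63×10³ = 1.17×10⁻²² A²
I_n = √(1.17×10⁻²²) = 1.08×10⁻¹¹ A = 10.8 pA

10.8 pA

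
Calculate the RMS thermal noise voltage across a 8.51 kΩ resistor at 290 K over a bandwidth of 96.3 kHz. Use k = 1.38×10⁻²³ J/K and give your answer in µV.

3.62 µV

V_n = √(4kTRB)
4kTRB = 4 × 1.38×10⁻²³ × 290 × 8.51×10³ × 9.63×10⁴ = 1.31×10⁻¹¹ V²
V_n = √(1.31×10⁻¹¹) = 3.62×10⁻⁶ V = 3.62 µV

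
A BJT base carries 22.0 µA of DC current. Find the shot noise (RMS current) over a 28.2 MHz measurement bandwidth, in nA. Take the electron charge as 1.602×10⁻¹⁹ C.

I_n = √(2qI·B)
2qI·B = 2 × 1.602×10⁻¹⁹ × 2.20×10⁻⁵ × 2.82×10⁷ = 1.99×10⁻¹⁶ A²
I_n = √(1.99×10⁻¹⁶) = 1.41×10⁻⁸ A = 14.1 nA

14.1 nA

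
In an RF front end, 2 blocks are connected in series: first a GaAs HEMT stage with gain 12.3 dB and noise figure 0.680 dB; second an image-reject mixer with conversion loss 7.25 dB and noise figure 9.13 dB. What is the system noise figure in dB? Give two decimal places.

2.02 dB

Convert to linear (a loss of L dB is a gain of −L dB): F_i = 10^(NF_i/10), G_i = 10^(G_i,dB/10)
  Stage 1: F_1 = 10^(0.680/10) = 1.169, G_1 = 10^(12.3/10) = 16.98
  Stage 2: F_2 = 10^(9.13/10) = 8.185, G_2 = 10^(−7.25/10) = 0.1884
Friis cascade:
  F = 1.169 + (8.185 − 1)/16.98 = 1.593
NF = 10 log₁₀(1.593) = 2.02 dB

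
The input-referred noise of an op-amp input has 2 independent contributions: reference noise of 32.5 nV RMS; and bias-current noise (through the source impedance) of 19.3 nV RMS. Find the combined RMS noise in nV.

Uncorrelated sources add in power (mean-square): V_tot = √(ΣV_i²)
V_tot = √[(3.25×10⁻⁸)² + (1.93×10⁻⁸)²] = 3.78×10⁻⁸ V = 37.8 nV

37.8 nV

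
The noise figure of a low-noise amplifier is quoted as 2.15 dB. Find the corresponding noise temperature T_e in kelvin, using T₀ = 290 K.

F = 10^(2.15/10) = 1.64059
T_e = (F − 1)·T₀ = (1.64059 − 1) × 290 = 186 K

186 K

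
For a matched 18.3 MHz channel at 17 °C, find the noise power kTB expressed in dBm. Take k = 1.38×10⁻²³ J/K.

T = 17 °C + 273.15 = 290.15 K
P_n = kTB = 1.38×10⁻²³ × 290.15 × 1.83×10⁷ = 7.33×10⁻¹⁴ W
In dBm: 10 log₁₀(7.33×10⁻¹⁴ / 10⁻³) = −101.4 dBm

−101.4 dBm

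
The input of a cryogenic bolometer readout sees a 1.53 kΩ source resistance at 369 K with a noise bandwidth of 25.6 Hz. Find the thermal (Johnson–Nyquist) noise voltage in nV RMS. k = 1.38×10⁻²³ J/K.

28.2 nV

V_n = √(4kTRB)
4kTRB = 4 × 1.38×10⁻²³ × 369 × 1.53×10³ × 2.56×10¹ = 7.98×10⁻¹⁶ V²
V_n = √(7.98×10⁻¹⁶) = 2.82×10⁻⁸ V = 28.2 nV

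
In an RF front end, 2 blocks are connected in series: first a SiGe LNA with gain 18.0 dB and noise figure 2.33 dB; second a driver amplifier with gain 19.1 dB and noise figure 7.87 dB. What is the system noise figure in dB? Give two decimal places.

2.53 dB

Convert to linear (a loss of L dB is a gain of −L dB): F_i = 10^(NF_i/10), G_i = 10^(G_i,dB/10)
  Stage 1: F_1 = 10^(2.33/10) = 1.710, G_1 = 10^(18.0/10) = 63.10
  Stage 2: F_2 = 10^(7.87/10) = 6.124, G_2 = 10^(19.1/10) = 81.28
Friis cascade:
  F = 1.710 + (6.124 − 1)/63.10 = 1.791
NF = 10 log₁₀(1.791) = 2.53 dB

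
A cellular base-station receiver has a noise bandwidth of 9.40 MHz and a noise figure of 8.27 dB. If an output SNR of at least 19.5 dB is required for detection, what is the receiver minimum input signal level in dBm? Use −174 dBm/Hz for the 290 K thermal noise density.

Sensitivity = −174 + 10 log₁₀(B) + NF + SNR_min
= −174 + 69.73 + 8.27 + 19.5
= −76.50 dBm → −76.5 dBm

−76.5 dBm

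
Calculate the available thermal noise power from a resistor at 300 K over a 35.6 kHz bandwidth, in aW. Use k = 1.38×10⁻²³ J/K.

147 aW

P_n = kTB = 1.38×10⁻²³ × 300 × 3.56×10⁴ = 1.47×10⁻¹⁶ W = 147 aW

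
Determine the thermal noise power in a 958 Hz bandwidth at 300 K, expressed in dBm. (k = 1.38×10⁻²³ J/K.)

P_n = kTB = 1.38×10⁻²³ × 300 × 9.58×10² = 3.97×10⁻¹⁸ W
In dBm: 10 log₁₀(3.97×10⁻¹⁸ / 10⁻³) = −144.0 dBm

−144.0 dBm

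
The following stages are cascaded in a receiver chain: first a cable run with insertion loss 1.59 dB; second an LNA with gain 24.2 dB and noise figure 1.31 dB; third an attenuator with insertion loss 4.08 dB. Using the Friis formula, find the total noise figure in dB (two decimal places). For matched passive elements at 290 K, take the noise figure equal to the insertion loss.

2.92 dB

Convert to linear (a loss of L dB is a gain of −L dB): F_i = 10^(NF_i/10), G_i = 10^(G_i,dB/10)
  Stage 1: F_1 = 10^(1.59/10) = 1.442, G_1 = 10^(−1.59/10) = 0.6934
  Stage 2: F_2 = 10^(1.31/10) = 1.352, G_2 = 10^(24.2/10) = 263.0
  Stage 3: F_3 = 10^(4.08/10) = 2.559, G_3 = 10^(−4.08/10) = 0.3908
Friis cascade:
  F = 1.442 + (1.352 − 1)/0.6934 + (2.559 − 1)/182.4 = 1.958
NF = 10 log₁₀(1.958) = 2.92 dB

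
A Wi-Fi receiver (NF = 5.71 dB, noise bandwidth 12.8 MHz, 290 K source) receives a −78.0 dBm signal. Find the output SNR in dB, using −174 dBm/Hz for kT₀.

Noise floor: N = −174 + 10 log₁₀(B) + NF
10 log₁₀(1.28×10⁷) = 71.07 dB
N = −174 + 71.07 + 5.71 = −97.22 dBm
SNR = P_sig − N = −78.0 − (−97.22) = 19.22 dB → 19.2 dB

19.2 dB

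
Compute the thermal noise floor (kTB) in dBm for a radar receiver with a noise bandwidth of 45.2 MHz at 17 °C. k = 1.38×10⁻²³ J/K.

T = 17 °C + 273.15 = 290.15 K
P_n = kTB = 1.38×10⁻²³ × 290.15 × 4.52×10⁷ = 1.81×10⁻¹³ W
In dBm: 10 log₁₀(1.81×10⁻¹³ / 10⁻³) = −97.4 dBm

−97.4 dBm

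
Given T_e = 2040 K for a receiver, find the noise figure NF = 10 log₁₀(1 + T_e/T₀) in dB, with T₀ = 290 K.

9.05 dB

F = 1 + T_e/T₀ = 1 + 2040/290 = 8.03448
NF = 10 log₁₀(8.03448) = 9.05 dB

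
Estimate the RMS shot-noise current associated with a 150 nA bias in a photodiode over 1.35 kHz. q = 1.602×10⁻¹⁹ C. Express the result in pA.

I_n = √(2qI·B)
2qI·B = 2 × 1.602×10⁻¹⁹ × 1.50×10⁻⁷ × 1.35×10³ = 6.49×10⁻²³ A²
I_n = √(6.49×10⁻²³) = 8.05×10⁻¹² A = 8.05 pA

8.05 pA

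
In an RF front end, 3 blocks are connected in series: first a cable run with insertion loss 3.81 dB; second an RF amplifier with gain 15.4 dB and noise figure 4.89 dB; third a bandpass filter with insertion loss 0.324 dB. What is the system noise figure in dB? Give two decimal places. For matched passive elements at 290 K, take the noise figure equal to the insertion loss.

Convert to linear (a loss of L dB is a gain of −L dB): F_i = 10^(NF_i/10), G_i = 10^(G_i,dB/10)
  Stage 1: F_1 = 10^(3.81/10) = 2.404, G_1 = 10^(−3.81/10) = 0.4159
  Stage 2: F_2 = 10^(4.89/10) = 3.083, G_2 = 10^(15.4/10) = 34.67
  Stage 3: F_3 = 10^(0.324/10) = 1.077, G_3 = 10^(−0.324/10) = 0.9281
Friis cascade:
  F = 2.404 + (3.083 − 1)/0.4159 + (1.077 − 1)/14.42 = 7.418
NF = 10 log₁₀(7.418) = 8.70 dB

8.70 dB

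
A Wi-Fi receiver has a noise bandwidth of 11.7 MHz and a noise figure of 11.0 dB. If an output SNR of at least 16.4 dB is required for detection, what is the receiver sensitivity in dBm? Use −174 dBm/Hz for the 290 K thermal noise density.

−75.9 dBm

Sensitivity = −174 + 10 log₁₀(B) + NF + SNR_min
= −174 + 70.68 + 11.0 + 16.4
= −75.92 dBm → −75.9 dBm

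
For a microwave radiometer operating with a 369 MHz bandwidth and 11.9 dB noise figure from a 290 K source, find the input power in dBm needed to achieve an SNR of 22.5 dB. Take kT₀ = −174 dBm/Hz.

−53.9 dBm

Sensitivity = −174 + 10 log₁₀(B) + NF + SNR_min
= −174 + 85.67 + 11.9 + 22.5
= −53.93 dBm → −53.9 dBm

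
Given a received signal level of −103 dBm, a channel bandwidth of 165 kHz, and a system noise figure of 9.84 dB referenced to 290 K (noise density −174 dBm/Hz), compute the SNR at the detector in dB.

Noise floor: N = −174 + 10 log₁₀(B) + NF
10 log₁₀(1.65×10⁵) = 52.17 dB
N = −174 + 52.17 + 9.84 = −111.99 dBm
SNR = P_sig − N = −103 − (−111.99) = 8.99 dB → 9.0 dB

9.0 dB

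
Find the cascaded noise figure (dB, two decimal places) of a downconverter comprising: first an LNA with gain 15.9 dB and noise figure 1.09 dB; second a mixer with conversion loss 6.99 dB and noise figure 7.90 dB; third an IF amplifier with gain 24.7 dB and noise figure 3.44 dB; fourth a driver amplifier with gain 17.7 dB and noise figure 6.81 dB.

1.97 dB

Convert to linear (a loss of L dB is a gain of −L dB): F_i = 10^(NF_i/10), G_i = 10^(G_i,dB/10)
  Stage 1: F_1 = 10^(1.09/10) = 1.285, G_1 = 10^(15.9/10) = 38.90
  Stage 2: F_2 = 10^(7.90/10) = 6.166, G_2 = 10^(−6.99/10) = 0.2000
  Stage 3: F_3 = 10^(3.44/10) = 2.208, G_3 = 10^(24.7/10) = 295.1
  Stage 4: F_4 = 10^(6.81/10) = 4.797, G_4 = 10^(17.7/10) = 58.88
Friis cascade:
  F = 1.285 + (6.166 − 1)/38.90 + (2.208 − 1)/7.780 + (4.797 − 1)/2296 = 1.575
NF = 10 log₁₀(1.575) = 1.97 dB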